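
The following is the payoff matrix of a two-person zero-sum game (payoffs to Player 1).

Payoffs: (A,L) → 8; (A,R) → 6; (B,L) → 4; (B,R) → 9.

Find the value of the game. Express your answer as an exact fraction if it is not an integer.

48/7

Row minima: A → 6, B → 4; maximin = 6.
Column maxima: L → 8, R → 9; minimax = 8.
6 ≠ 8, so there is no saddle point; optimal play is mixed.
Let Player 1 play A with probability p. Expected payoff against L: 8p + 4(1−p) = 4p + 4; against R: 6p + 9(1−p) = −3p + 9.
Setting these equal: 4p + 4 = −3p + 9 ⇒ 7p = 5 ⇒ p = 5/7, and the value is (4)·(5/7) + 4 = 48/7.
For Player 2: with q = P(L), equating A's and B's payoffs gives 2q + 6 = −5q + 9 ⇒ q = 3/7.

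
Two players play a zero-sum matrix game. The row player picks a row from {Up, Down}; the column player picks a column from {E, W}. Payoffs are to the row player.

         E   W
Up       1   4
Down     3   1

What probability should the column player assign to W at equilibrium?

2/5

Row minima: Up → 1, Down → 1; maximin = 1.
Column maxima: E → 3, W → 4; minimax = 3.
1 ≠ 3, so there is no saddle point; optimal play is mixed.
Let the row player play Up with probability p. Expected payoff against E: 1p + 3(1−p) = −2p + 3; against W: 4p + 1(1−p) = 3p + 1.
Setting these equal: −2p + 3 = 3p + 1 ⇒ −5p = -2 ⇒ p = 2/5, and the value is (-2)·(2/5) + 3 = 11/5.
For the column player: with q = P(E), equating Up's and Down's payoffs gives −3q + 4 = 2q + 1 ⇒ q = 3/5.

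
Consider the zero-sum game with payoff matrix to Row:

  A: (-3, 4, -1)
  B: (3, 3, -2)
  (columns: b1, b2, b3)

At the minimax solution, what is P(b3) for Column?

6/7

Row minima: A → -3, B → -2; maximin = -2.
Column maxima: b1 → 3, b2 → 4, b3 → -1; minimax = -1.
-2 ≠ -1, so there is no saddle point; optimal play is mixed.
b2 is strictly dominated by b3 (it gives Row strictly more in every row), so Column never plays it.
On the remaining 2×2 (A, B vs b1, b3):
Let Row play A with probability p. Expected payoff against b1: (-3)p + 3(1−p) = −6p + 3; against b3: (-1)p + (-2)(1−p) = p − 2.
Setting these equal: −6p + 3 = p − 2 ⇒ −7p = -5 ⇒ p = 5/7, and the value is (-6)·(5/7) + 3 = -9/7.
For Column: with q = P(b1), equating A's and B's payoffs gives −2q − 1 = 5q − 2 ⇒ q = 1/7.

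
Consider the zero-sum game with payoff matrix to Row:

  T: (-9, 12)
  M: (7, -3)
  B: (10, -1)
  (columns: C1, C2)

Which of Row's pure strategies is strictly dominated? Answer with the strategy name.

B gives a strictly higher payoff than M against every column: 10 > 7, -1 > -3.
So M is strictly dominated and Row never plays it.

M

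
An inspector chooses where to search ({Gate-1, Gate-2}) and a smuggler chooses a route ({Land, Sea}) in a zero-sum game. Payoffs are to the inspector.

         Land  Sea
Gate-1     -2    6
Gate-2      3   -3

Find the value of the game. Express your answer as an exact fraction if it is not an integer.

Row minima: Gate-1 → -2, Gate-2 → -3; maximin = -2.
Column maxima: Land → 3, Sea → 6; minimax = 3.
-2 ≠ 3, so there is no saddle point; optimal play is mixed.
Let the inspector play Gate-1 with probability p. Expected payoff against Land: (-2)p + 3(1−p) = −5p + 3; against Sea: 6p + (-3)(1−p) = 9p − 3.
Setting these equal: −5p + 3 = 9p − 3 ⇒ −14p = -6 ⇒ p = 3/7, and the value is (-5)·(3/7) + 3 = 6/7.
For the smuggler: with q = P(Land), equating Gate-1's and Gate-2's payoffs gives −8q + 6 = 6q − 3 ⇒ q = 9/14.

6/7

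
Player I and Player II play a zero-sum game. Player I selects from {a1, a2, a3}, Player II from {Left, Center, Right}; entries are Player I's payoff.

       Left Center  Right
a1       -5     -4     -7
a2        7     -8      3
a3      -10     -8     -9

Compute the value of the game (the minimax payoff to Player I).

-34/7

Row minima: a1 → -7, a2 → -8, a3 → -10; maximin = -7.
Column maxima: Left → 7, Center → -4, Right → 3; minimax = -4.
-7 ≠ -4, so there is no saddle point; optimal play is mixed.
a3 is strictly dominated by a1, so Player I never plays it.
With a3 eliminated, Left is strictly dominated by Right (it gives Player I strictly more in every remaining row), so Player II never plays it.
On the remaining 2×2 (a1, a2 vs Center, Right):
Let Player I play a1 with probability p. Expected payoff against Center: (-4)p + (-8)(1−p) = 4p − 8; against Right: (-7)p + 3(1−p) = −10p + 3.
Setting these equal: 4p − 8 = −10p + 3 ⇒ 14p = 11 ⇒ p = 11/14, and the value is (4)·(11/14) − 8 = -34/7.
For Player II: with q = P(Center), equating a1's and a2's payoffs gives 3q − 7 = −11q + 3 ⇒ q = 5/7.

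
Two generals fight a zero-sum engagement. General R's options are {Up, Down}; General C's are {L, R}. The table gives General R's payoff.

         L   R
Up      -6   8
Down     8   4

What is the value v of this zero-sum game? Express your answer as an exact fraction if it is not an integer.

Row minima: Up → -6, Down → 4; maximin = 4.
Column maxima: L → 8, R → 8; minimax = 8.
4 ≠ 8, so there is no saddle point; optimal play is mixed.
Let General R play Up with probability p. Expected payoff against L: (-6)p + 8(1−p) = −14p + 8; against R: 8p + 4(1−p) = 4p + 4.
Setting these equal: −14p + 8 = 4p + 4 ⇒ −18p = -4 ⇒ p = 2/9, and the value is (-14)·(2/9) + 8 = 44/9.
For General C: with q = P(L), equating Up's and Down's payoffs gives −14q + 8 = 4q + 4 ⇒ q = 2/9.

44/9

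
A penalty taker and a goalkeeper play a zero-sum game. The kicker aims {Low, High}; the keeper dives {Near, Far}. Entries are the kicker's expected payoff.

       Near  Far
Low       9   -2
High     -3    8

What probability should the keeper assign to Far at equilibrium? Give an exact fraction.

6/11

Row minima: Low → -2, High → -3; maximin = -2.
Column maxima: Near → 9, Far → 8; minimax = 8.
-2 ≠ 8, so there is no saddle point; optimal play is mixed.
Let the kicker play Low with probability p. Expected payoff against Near: 9p + (-3)(1−p) = 12p − 3; against Far: (-2)p + 8(1−p) = −10p + 8.
Setting these equal: 12p − 3 = −10p + 8 ⇒ 22p = 11 ⇒ p = 1/2, and the value is (12)·(1/2) − 3 = 3.
For the keeper: with q = P(Near), equating Low's and High's payoffs gives 11q − 2 = −11q + 8 ⇒ q = 5/11.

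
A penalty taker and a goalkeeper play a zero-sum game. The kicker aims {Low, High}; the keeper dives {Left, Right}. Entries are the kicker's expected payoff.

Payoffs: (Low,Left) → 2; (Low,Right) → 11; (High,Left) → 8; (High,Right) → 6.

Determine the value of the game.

76/11

Row minima: Low → 2, High → 6; maximin = 6.
Column maxima: Left → 8, Right → 11; minimax = 8.
6 ≠ 8, so there is no saddle point; optimal play is mixed.
Let the kicker play Low with probability p. Expected payoff against Left: 2p + 8(1−p) = −6p + 8; against Right: 11p + 6(1−p) = 5p + 6.
Setting these equal: −6p + 8 = 5p + 6 ⇒ −11p = -2 ⇒ p = 2/11, and the value is (-6)·(2/11) + 8 = 76/11.
For the keeper: with q = P(Left), equating Low's and High's payoffs gives −9q + 11 = 2q + 6 ⇒ q = 5/11.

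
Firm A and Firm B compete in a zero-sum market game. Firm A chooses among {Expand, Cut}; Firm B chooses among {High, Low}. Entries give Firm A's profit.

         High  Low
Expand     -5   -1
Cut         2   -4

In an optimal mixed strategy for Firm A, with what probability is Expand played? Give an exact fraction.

Row minima: Expand → -5, Cut → -4; maximin = -4.
Column maxima: High → 2, Low → -1; minimax = -1.
-4 ≠ -1, so there is no saddle point; optimal play is mixed.
Let Firm A play Expand with probability p. Expected payoff against High: (-5)p + 2(1−p) = −7p + 2; against Low: (-1)p + (-4)(1−p) = 3p − 4.
Setting these equal: −7p + 2 = 3p − 4 ⇒ −10p = -6 ⇒ p = 3/5, and the value is (-7)·(3/5) + 2 = -11/5.
For Firm B: with q = P(High), equating Expand's and Cut's payoffs gives −4q − 1 = 6q − 4 ⇒ q = 3/10.

3/5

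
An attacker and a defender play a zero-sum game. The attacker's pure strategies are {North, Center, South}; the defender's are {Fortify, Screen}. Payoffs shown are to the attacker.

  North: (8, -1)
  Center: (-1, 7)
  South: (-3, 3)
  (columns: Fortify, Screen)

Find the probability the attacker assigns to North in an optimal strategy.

Row minima: North → -1, Center → -1, South → -3; maximin = -1.
Column maxima: Fortify → 8, Screen → 7; minimax = 7.
-1 ≠ 7, so there is no saddle point; optimal play is mixed.
South is strictly dominated by Center, so the attacker never plays it.
On the remaining 2×2 (North, Center vs Fortify, Screen):
Let the attacker play North with probability p. Expected payoff against Fortify: 8p + (-1)(1−p) = 9p − 1; against Screen: (-1)p + 7(1−p) = −8p + 7.
Setting these equal: 9p − 1 = −8p + 7 ⇒ 17p = 8 ⇒ p = 8/17, and the value is (9)·(8/17) − 1 = 55/17.
For the defender: with q = P(Fortify), equating North's and Center's payoffs gives 9q − 1 = −8q + 7 ⇒ q = 8/17.

8/17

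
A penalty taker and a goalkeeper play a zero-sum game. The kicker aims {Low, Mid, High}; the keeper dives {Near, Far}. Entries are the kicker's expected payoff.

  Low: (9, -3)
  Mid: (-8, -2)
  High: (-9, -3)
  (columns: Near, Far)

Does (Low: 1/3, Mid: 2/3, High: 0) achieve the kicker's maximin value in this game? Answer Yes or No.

Yes

Against Near this mix gives (1/3)·9 + (2/3)·(-8) = -7/3.
Against Far this mix gives (1/3)·(-3) + (2/3)·(-2) = -7/3.
All of the keeper's active replies (Near, Far) yield -7/3, and no column does worse for the kicker. The mix makes the keeper indifferent and guarantees -7/3, so it is optimal.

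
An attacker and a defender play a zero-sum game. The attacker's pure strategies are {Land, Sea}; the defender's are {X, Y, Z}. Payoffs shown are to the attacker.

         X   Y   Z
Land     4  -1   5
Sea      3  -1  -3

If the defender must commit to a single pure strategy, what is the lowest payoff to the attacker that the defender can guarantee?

Column maxima: X → 4, Y → -1, Z → 5.
The smallest of these is -1.

-1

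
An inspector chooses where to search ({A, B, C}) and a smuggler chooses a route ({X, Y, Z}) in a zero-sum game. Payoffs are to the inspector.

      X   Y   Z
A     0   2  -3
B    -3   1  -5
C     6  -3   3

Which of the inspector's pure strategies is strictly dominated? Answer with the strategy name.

B

A gives a strictly higher payoff than B against every column: 0 > -3, 2 > 1, -3 > -5.
So B is strictly dominated and the inspector never plays it.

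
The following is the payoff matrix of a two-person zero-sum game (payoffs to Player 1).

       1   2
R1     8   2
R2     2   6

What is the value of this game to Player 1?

Row minima: R1 → 2, R2 → 2; maximin = 2.
Column maxima: 1 → 8, 2 → 6; minimax = 6.
2 ≠ 6, so there is no saddle point; optimal play is mixed.
Let Player 1 play R1 with probability p. Expected payoff against 1: 8p + 2(1−p) = 6p + 2; against 2: 2p + 6(1−p) = −4p + 6.
Setting these equal: 6p + 2 = −4p + 6 ⇒ 10p = 4 ⇒ p = 2/5, and the value is (6)·(2/5) + 2 = 22/5.
For Player 2: with q = P(1), equating R1's and R2's payoffs gives 6q + 2 = −4q + 6 ⇒ q = 2/5.

22/5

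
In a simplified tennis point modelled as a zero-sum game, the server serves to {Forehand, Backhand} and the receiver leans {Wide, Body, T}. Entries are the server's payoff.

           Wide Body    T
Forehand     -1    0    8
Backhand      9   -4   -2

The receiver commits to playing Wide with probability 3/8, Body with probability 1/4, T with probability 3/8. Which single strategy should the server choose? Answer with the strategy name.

Forehand

Expected payoff of Forehand: (3/8)·(-1) + (1/4)·0 + (3/8)·8 = 21/8.
Expected payoff of Backhand: (3/8)·9 + (1/4)·(-4) + (3/8)·(-2) = 13/8.
The largest is 21/8, so the server's best response is Forehand.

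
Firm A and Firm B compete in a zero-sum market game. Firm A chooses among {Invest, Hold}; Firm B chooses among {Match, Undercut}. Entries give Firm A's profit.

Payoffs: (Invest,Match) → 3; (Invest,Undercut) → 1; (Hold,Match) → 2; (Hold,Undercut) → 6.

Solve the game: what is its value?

Row minima: Invest → 1, Hold → 2; maximin = 2.
Column maxima: Match → 3, Undercut → 6; minimax = 3.
2 ≠ 3, so there is no saddle point; optimal play is mixed.
Let Firm A play Invest with probability p. Expected payoff against Match: 3p + 2(1−p) = p + 2; against Undercut: 1p + 6(1−p) = −5p + 6.
Setting these equal: p + 2 = −5p + 6 ⇒ 6p = 4 ⇒ p = 2/3, and the value is (1)·(2/3) + 2 = 8/3.
For Firm B: with q = P(Match), equating Invest's and Hold's payoffs gives 2q + 1 = −4q + 6 ⇒ q = 5/6.

8/3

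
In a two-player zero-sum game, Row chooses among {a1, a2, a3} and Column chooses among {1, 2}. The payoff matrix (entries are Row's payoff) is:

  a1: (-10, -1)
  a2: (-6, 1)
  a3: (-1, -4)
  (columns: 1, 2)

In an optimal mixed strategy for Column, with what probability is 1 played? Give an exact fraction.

Row minima: a1 → -10, a2 → -6, a3 → -4; maximin = -4.
Column maxima: 1 → -1, 2 → 1; minimax = -1.
-4 ≠ -1, so there is no saddle point; optimal play is mixed.
a1 is strictly dominated by a2, so Row never plays it.
On the remaining 2×2 (a2, a3 vs 1, 2):
Let Row play a2 with probability p. Expected payoff against 1: (-6)p + (-1)(1−p) = −5p − 1; against 2: 1p + (-4)(1−p) = 5p − 4.
Setting these equal: −5p − 1 = 5p − 4 ⇒ −10p = -3 ⇒ p = 3/10, and the value is (-5)·(3/10) − 1 = -5/2.
For Column: with q = P(1), equating a2's and a3's payoffs gives −7q + 1 = 3q − 4 ⇒ q = 1/2.

1/2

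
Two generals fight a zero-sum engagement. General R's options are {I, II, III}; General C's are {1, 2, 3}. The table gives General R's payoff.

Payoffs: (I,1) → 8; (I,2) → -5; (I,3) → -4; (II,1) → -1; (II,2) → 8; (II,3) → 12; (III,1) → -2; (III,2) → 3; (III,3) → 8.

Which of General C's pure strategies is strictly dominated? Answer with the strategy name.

2 holds General R's payoff strictly below 3 in every row: -5 < -4, 8 < 12, 3 < 8.
So 3 is strictly dominated for General C.

3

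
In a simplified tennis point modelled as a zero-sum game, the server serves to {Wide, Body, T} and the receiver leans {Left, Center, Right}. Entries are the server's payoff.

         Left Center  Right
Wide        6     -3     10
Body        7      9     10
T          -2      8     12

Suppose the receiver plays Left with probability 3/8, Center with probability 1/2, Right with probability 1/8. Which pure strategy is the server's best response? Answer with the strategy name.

Body

Expected payoff of Wide: (3/8)·6 + (1/2)·(-3) + (1/8)·10 = 2.
Expected payoff of Body: (3/8)·7 + (1/2)·9 + (1/8)·10 = 67/8.
Expected payoff of T: (3/8)·(-2) + (1/2)·8 + (1/8)·12 = 19/4.
The largest is 67/8, so the server's best response is Body.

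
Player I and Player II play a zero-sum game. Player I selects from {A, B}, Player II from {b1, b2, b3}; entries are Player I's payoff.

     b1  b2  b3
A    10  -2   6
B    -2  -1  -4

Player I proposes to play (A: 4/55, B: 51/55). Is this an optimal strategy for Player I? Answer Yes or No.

No

Against b1 this mix gives (4/55)·10 + (51/55)·(-2) = -62/55.
Against b2 this mix gives (4/55)·(-2) + (51/55)·(-1) = -59/55.
Against b3 this mix gives (4/55)·6 + (51/55)·(-4) = -36/11.
Player II will play b3, holding Player I to -36/11. Shifting weight toward the row that does better against b3 would raise this floor (the equalizing mix achieves -14/11 against both b3 and b2), so the proposed strategy is not optimal.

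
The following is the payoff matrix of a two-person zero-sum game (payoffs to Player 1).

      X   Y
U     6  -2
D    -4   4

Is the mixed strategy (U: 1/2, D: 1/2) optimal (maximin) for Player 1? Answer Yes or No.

Against X this mix gives (1/2)·6 + (1/2)·(-4) = 1.
Against Y this mix gives (1/2)·(-2) + (1/2)·4 = 1.
All of Player 2's active replies (X, Y) yield 1, and no column does worse for Player 1. The mix makes Player 2 indifferent and guarantees 1, so it is optimal.

Yes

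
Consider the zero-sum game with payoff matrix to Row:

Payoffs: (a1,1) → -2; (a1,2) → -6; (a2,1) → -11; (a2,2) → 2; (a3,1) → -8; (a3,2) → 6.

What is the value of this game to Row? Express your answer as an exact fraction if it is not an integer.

-10/3

Row minima: a1 → -6, a2 → -11, a3 → -8; maximin = -6.
Column maxima: 1 → -2, 2 → 6; minimax = -2.
-6 ≠ -2, so there is no saddle point; optimal play is mixed.
a2 is strictly dominated by a3, so Row never plays it.
On the remaining 2×2 (a1, a3 vs 1, 2):
Let Row play a1 with probability p. Expected payoff against 1: (-2)p + (-8)(1−p) = 6p − 8; against 2: (-6)p + 6(1−p) = −12p + 6.
Setting these equal: 6p − 8 = −12p + 6 ⇒ 18p = 14 ⇒ p = 7/9, and the value is (6)·(7/9) − 8 = -10/3.
For Column: with q = P(1), equating a1's and a3's payoffs gives 4q − 6 = −14q + 6 ⇒ q = 2/3.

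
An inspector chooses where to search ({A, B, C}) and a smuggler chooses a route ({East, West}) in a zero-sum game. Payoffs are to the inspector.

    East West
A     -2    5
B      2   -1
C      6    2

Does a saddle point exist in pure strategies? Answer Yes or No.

Row minima: A → -2, B → -1, C → 2; maximin = 2.
Column maxima: East → 6, West → 5; minimax = 5.
2 ≠ 5, so no pure-strategy equilibrium exists.

No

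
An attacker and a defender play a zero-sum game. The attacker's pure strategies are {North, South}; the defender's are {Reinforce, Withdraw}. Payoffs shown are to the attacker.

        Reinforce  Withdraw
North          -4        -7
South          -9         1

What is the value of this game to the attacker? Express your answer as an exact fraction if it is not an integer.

-67/13

Row minima: North → -7, South → -9; maximin = -7.
Column maxima: Reinforce → -4, Withdraw → 1; minimax = -4.
-7 ≠ -4, so there is no saddle point; optimal play is mixed.
Let the attacker play North with probability p. Expected payoff against Reinforce: (-4)p + (-9)(1−p) = 5p − 9; against Withdraw: (-7)p + 1(1−p) = −8p + 1.
Setting these equal: 5p − 9 = −8p + 1 ⇒ 13p = 10 ⇒ p = 10/13, and the value is (5)·(10/13) − 9 = -67/13.
For the defender: with q = P(Reinforce), equating North's and South's payoffs gives 3q − 7 = −10q + 1 ⇒ q = 8/13.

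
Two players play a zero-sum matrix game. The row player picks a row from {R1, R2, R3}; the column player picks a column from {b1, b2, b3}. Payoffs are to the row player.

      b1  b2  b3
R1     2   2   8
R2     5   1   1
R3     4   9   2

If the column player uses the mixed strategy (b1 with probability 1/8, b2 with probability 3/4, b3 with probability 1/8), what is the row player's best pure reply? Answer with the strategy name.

R3

Expected payoff of R1: (1/8)·2 + (3/4)·2 + (1/8)·8 = 11/4.
Expected payoff of R2: (1/8)·5 + (3/4)·1 + (1/8)·1 = 3/2.
Expected payoff of R3: (1/8)·4 + (3/4)·9 + (1/8)·2 = 15/2.
The largest is 15/2, so the row player's best response is R3.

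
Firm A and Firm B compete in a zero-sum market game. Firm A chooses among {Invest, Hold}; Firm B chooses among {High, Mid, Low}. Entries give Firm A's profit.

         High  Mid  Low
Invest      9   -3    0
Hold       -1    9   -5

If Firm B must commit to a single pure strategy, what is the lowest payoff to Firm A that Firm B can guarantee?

Column maxima: High → 9, Mid → 9, Low → 0.
The smallest of these is 0.

0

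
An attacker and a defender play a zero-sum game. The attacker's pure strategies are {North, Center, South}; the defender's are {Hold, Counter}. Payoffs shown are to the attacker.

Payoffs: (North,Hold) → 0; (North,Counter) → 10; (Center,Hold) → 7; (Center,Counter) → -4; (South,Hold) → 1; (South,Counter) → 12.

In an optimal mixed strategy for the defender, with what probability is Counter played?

Row minima: North → 0, Center → -4, South → 1; maximin = 1.
Column maxima: Hold → 7, Counter → 12; minimax = 7.
1 ≠ 7, so there is no saddle point; optimal play is mixed.
North is strictly dominated by South, so the attacker never plays it.
On the remaining 2×2 (Center, South vs Hold, Counter):
Let the attacker play Center with probability p. Expected payoff against Hold: 7p + 1(1−p) = 6p + 1; against Counter: (-4)p + 12(1−p) = −16p + 12.
Setting these equal: 6p + 1 = −16p + 12 ⇒ 22p = 11 ⇒ p = 1/2, and the value is (6)·(1/2) + 1 = 4.
For the defender: with q = P(Hold), equating Center's and South's payoffs gives 11q − 4 = −11q + 12 ⇒ q = 8/11.

3/11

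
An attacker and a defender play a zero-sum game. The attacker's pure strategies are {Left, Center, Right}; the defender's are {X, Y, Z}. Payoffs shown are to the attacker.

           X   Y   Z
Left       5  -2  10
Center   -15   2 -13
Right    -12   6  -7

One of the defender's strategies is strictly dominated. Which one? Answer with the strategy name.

Z

X holds the attacker's payoff strictly below Z in every row: 5 < 10, -15 < -13, -12 < -7.
So Z is strictly dominated for the defender.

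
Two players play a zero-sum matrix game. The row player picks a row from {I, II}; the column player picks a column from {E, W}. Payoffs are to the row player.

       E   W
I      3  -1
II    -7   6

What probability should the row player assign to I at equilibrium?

Row minima: I → -1, II → -7; maximin = -1.
Column maxima: E → 3, W → 6; minimax = 3.
-1 ≠ 3, so there is no saddle point; optimal play is mixed.
Let the row player play I with probability p. Expected payoff against E: 3p + (-7)(1−p) = 10p − 7; against W: (-1)p + 6(1−p) = −7p + 6.
Setting these equal: 10p − 7 = −7p + 6 ⇒ 17p = 13 ⇒ p = 13/17, and the value is (10)·(13/17) − 7 = 11/17.
For the column player: with q = P(E), equating I's and II's payoffs gives 4q − 1 = −13q + 6 ⇒ q = 7/17.

13/17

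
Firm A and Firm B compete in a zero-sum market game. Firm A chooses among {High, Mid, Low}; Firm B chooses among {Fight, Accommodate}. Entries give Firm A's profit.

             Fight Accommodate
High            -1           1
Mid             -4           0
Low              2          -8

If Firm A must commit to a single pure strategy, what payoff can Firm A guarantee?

Row minima: High → -1, Mid → -4, Low → -8.
The best of these is -1.

-1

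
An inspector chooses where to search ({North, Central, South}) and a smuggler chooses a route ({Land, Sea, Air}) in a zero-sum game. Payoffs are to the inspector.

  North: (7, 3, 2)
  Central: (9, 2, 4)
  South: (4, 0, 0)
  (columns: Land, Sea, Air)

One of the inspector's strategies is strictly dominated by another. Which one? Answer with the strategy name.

South

North gives a strictly higher payoff than South against every column: 7 > 4, 3 > 0, 2 > 0.
So South is strictly dominated and the inspector never plays it.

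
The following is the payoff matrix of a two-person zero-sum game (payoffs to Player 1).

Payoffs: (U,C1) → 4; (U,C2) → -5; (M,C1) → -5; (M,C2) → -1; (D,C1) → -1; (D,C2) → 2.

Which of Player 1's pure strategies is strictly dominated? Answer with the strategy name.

D gives a strictly higher payoff than M against every column: -1 > -5, 2 > -1.
So M is strictly dominated and Player 1 never plays it.

M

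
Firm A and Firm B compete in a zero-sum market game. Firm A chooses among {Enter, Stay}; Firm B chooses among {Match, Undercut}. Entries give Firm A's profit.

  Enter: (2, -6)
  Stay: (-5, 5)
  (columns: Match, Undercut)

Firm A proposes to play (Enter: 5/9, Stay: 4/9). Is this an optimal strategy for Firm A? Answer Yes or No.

Against Match this mix gives (5/9)·2 + (4/9)·(-5) = -10/9.
Against Undercut this mix gives (5/9)·(-6) + (4/9)·5 = -10/9.
All of Firm B's active replies (Match, Undercut) yield -10/9, and no column does worse for Firm A. The mix makes Firm B indifferent and guarantees -10/9, so it is optimal.

Yes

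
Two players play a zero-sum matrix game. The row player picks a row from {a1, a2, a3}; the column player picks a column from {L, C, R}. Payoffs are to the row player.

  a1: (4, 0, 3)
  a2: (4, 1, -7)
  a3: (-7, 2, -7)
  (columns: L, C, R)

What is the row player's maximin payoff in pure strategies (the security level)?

Row minima: a1 → 0, a2 → -7, a3 → -7.
The best of these is 0.

0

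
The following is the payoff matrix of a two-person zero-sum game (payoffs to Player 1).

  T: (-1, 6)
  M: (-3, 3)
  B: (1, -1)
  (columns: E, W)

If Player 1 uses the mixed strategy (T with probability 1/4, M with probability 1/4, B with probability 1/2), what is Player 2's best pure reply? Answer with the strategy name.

If Player 2 plays E, Player 1's expected payoff is (1/4)·(-1) + (1/4)·(-3) + (1/2)·1 = -1/2.
If Player 2 plays W, Player 1's expected payoff is (1/4)·6 + (1/4)·3 + (1/2)·(-1) = 7/4.
Player 2 minimizes Player 1's payoff; the smallest is -1/2, so the best response is E.

E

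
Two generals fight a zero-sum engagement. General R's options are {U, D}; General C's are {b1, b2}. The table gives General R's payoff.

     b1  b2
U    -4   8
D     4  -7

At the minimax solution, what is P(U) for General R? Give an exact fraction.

11/23

Row minima: U → -4, D → -7; maximin = -4.
Column maxima: b1 → 4, b2 → 8; minimax = 4.
-4 ≠ 4, so there is no saddle point; optimal play is mixed.
Let General R play U with probability p. Expected payoff against b1: (-4)p + 4(1−p) = −8p + 4; against b2: 8p + (-7)(1−p) = 15p − 7.
Setting these equal: −8p + 4 = 15p − 7 ⇒ −23p = -11 ⇒ p = 11/23, and the value is (-8)·(11/23) + 4 = 4/23.
For General C: with q = P(b1), equating U's and D's payoffs gives −12q + 8 = 11q − 7 ⇒ q = 15/23.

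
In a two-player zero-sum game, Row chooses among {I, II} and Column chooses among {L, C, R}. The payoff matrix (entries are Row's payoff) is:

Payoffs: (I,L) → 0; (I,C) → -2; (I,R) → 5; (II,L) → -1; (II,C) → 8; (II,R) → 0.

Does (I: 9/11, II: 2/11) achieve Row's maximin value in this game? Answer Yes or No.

Yes

Against L this mix gives (9/11)·0 + (2/11)·(-1) = -2/11.
Against C this mix gives (9/11)·(-2) + (2/11)·8 = -2/11.
Against R this mix gives (9/11)·5 + (2/11)·0 = 45/11.
All of Column's active replies (L, C) yield -2/11, and no column does worse for Row. The mix makes Column indifferent and guarantees -2/11, so it is optimal.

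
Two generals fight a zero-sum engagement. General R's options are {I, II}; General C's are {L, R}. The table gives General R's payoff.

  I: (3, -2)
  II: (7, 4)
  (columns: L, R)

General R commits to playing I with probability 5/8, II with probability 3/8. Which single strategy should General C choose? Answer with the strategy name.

If General C plays L, General R's expected payoff is (5/8)·3 + (3/8)·7 = 9/2.
If General C plays R, General R's expected payoff is (5/8)·(-2) + (3/8)·4 = 1/4.
General C minimizes General R's payoff; the smallest is 1/4, so the best response is R.

R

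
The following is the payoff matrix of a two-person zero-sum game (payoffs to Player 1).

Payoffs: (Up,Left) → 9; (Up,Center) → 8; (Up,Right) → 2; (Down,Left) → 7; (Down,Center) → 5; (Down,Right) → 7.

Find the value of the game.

23/4

Row minima: Up → 2, Down → 5; maximin = 5.
Column maxima: Left → 9, Center → 8, Right → 7; minimax = 7.
5 ≠ 7, so there is no saddle point; optimal play is mixed.
Left is strictly dominated by Center (it gives Player 1 strictly more in every row), so Player 2 never plays it.
On the remaining 2×2 (Up, Down vs Center, Right):
Let Player 1 play Up with probability p. Expected payoff against Center: 8p + 5(1−p) = 3p + 5; against Right: 2p + 7(1−p) = −5p + 7.
Setting these equal: 3p + 5 = −5p + 7 ⇒ 8p = 2 ⇒ p = 1/4, and the value is (3)·(1/4) + 5 = 23/4.
For Player 2: with q = P(Center), equating Up's and Down's payoffs gives 6q + 2 = −2q + 7 ⇒ q = 5/8.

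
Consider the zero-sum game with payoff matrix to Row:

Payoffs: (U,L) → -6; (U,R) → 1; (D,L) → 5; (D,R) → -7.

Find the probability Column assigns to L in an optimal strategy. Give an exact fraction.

8/19

Row minima: U → -6, D → -7; maximin = -6.
Column maxima: L → 5, R → 1; minimax = 1.
-6 ≠ 1, so there is no saddle point; optimal play is mixed.
Let Row play U with probability p. Expected payoff against L: (-6)p + 5(1−p) = −11p + 5; against R: 1p + (-7)(1−p) = 8p − 7.
Setting these equal: −11p + 5 = 8p − 7 ⇒ −19p = -12 ⇒ p = 12/19, and the value is (-11)·(12/19) + 5 = -37/19.
For Column: with q = P(L), equating U's and D's payoffs gives −7q + 1 = 12q − 7 ⇒ q = 8/19.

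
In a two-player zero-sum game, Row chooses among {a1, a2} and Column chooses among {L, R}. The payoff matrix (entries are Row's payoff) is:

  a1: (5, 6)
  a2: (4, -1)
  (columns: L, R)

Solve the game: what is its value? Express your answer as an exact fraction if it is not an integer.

5

Row minima: a1 → 5, a2 → -1; maximin = 5.
Column maxima: L → 5, R → 6; minimax = 5.
Since maximin = minimax = 5, there is a saddle point and the value is 5.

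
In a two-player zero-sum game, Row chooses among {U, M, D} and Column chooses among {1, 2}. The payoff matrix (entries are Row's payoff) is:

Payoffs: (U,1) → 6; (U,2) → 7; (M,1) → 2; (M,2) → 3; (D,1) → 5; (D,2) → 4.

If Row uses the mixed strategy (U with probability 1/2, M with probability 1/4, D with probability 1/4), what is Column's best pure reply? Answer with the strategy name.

If Column plays 1, Row's expected payoff is (1/2)·6 + (1/4)·2 + (1/4)·5 = 19/4.
If Column plays 2, Row's expected payoff is (1/2)·7 + (1/4)·3 + (1/4)·4 = 21/4.
Column minimizes Row's payoff; the smallest is 19/4, so the best response is 1.

1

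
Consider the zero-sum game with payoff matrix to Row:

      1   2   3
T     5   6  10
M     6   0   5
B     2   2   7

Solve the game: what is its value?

Row minima: T → 5, M → 0, B → 2; maximin = 5.
Column maxima: 1 → 6, 2 → 6, 3 → 10; minimax = 6.
5 ≠ 6, so there is no saddle point; optimal play is mixed.
B is strictly dominated by T, so Row never plays it.
3 is strictly dominated by 2 (it gives Row strictly more in every row), so Column never plays it.
On the remaining 2×2 (T, M vs 1, 2):
Let Row play T with probability p. Expected payoff against 1: 5p + 6(1−p) = −p + 6; against 2: 6p + 0(1−p) = 6p.
Setting these equal: −p + 6 = 6p ⇒ −7p = -6 ⇒ p = 6/7, and the value is (-1)·(6/7) + 6 = 36/7.
For Column: with q = P(1), equating T's and M's payoffs gives −q + 6 = 6q ⇒ q = 6/7.

36/7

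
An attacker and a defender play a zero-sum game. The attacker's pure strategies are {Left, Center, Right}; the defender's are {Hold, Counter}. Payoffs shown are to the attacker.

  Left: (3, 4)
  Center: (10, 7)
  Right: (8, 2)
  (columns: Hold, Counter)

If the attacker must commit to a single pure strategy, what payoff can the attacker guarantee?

Row minima: Left → 3, Center → 7, Right → 2.
The best of these is 7.

7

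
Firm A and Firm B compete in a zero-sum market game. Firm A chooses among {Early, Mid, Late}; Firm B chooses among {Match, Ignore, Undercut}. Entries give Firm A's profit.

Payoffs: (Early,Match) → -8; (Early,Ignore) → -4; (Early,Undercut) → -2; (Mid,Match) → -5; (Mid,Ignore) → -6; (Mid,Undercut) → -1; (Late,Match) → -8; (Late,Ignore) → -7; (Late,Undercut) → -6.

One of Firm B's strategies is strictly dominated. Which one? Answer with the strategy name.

Undercut

Match holds Firm A's payoff strictly below Undercut in every row: -8 < -2, -5 < -1, -8 < -6.
So Undercut is strictly dominated for Firm B.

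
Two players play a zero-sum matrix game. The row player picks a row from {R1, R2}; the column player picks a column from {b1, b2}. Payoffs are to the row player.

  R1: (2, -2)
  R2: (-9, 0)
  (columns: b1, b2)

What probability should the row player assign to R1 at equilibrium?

Row minima: R1 → -2, R2 → -9; maximin = -2.
Column maxima: b1 → 2, b2 → 0; minimax = 0.
-2 ≠ 0, so there is no saddle point; optimal play is mixed.
Let the row player play R1 with probability p. Expected payoff against b1: 2p + (-9)(1−p) = 11p − 9; against b2: (-2)p + 0(1−p) = −2p.
Setting these equal: 11p − 9 = −2p ⇒ 13p = 9 ⇒ p = 9/13, and the value is (11)·(9/13) − 9 = -18/13.
For the column player: with q = P(b1), equating R1's and R2's payoffs gives 4q − 2 = −9q ⇒ q = 2/13.

9/13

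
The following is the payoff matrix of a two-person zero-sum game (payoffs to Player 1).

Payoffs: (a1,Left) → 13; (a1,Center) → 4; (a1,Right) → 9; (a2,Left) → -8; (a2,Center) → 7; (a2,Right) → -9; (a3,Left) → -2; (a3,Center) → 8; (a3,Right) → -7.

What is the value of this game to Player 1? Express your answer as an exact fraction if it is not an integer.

Row minima: a1 → 4, a2 → -9, a3 → -7; maximin = 4.
Column maxima: Left → 13, Center → 8, Right → 9; minimax = 8.
4 ≠ 8, so there is no saddle point; optimal play is mixed.
a2 is strictly dominated by a3, so Player 1 never plays it.
Left is strictly dominated by Right (it gives Player 1 strictly more in every row), so Player 2 never plays it.
On the remaining 2×2 (a1, a3 vs Center, Right):
Let Player 1 play a1 with probability p. Expected payoff against Center: 4p + 8(1−p) = −4p + 8; against Right: 9p + (-7)(1−p) = 16p − 7.
Setting these equal: −4p + 8 = 16p − 7 ⇒ −20p = -15 ⇒ p = 3/4, and the value is (-4)·(3/4) + 8 = 5.
For Player 2: with q = P(Center), equating a1's and a3's payoffs gives −5q + 9 = 15q − 7 ⇒ q = 4/5.

5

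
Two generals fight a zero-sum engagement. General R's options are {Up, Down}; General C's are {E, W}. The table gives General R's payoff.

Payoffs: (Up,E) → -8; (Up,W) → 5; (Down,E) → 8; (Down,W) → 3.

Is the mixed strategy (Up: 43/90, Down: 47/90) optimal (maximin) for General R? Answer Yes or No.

Against E this mix gives (43/90)·(-8) + (47/90)·8 = 16/45.
Against W this mix gives (43/90)·5 + (47/90)·3 = 178/45.
General C will play E, holding General R to 16/45. Shifting weight toward the row that does better against E would raise this floor (the equalizing mix achieves 32/9 against both E and W), so the proposed strategy is not optimal.

No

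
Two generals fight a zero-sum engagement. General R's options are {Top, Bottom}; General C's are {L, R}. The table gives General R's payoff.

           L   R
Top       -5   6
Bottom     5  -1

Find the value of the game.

Row minima: Top → -5, Bottom → -1; maximin = -1.
Column maxima: L → 5, R → 6; minimax = 5.
-1 ≠ 5, so there is no saddle point; optimal play is mixed.
Let General R play Top with probability p. Expected payoff against L: (-5)p + 5(1−p) = −10p + 5; against R: 6p + (-1)(1−p) = 7p − 1.
Setting these equal: −10p + 5 = 7p − 1 ⇒ −17p = -6 ⇒ p = 6/17, and the value is (-10)·(6/17) + 5 = 25/17.
For General C: with q = P(L), equating Top's and Bottom's payoffs gives −11q + 6 = 6q − 1 ⇒ q = 7/17.

25/17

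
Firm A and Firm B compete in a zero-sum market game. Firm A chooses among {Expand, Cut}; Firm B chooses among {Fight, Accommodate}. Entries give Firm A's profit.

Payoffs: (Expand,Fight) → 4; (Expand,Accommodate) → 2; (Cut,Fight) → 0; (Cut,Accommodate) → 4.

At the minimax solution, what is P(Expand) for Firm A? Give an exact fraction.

2/3

Row minima: Expand → 2, Cut → 0; maximin = 2.
Column maxima: Fight → 4, Accommodate → 4; minimax = 4.
2 ≠ 4, so there is no saddle point; optimal play is mixed.
Let Firm A play Expand with probability p. Expected payoff against Fight: 4p + 0(1−p) = 4p; against Accommodate: 2p + 4(1−p) = −2p + 4.
Setting these equal: 4p = −2p + 4 ⇒ 6p = 4 ⇒ p = 2/3, and the value is (4)·(2/3) = 8/3.
For Firm B: with q = P(Fight), equating Expand's and Cut's payoffs gives 2q + 2 = −4q + 4 ⇒ q = 1/3.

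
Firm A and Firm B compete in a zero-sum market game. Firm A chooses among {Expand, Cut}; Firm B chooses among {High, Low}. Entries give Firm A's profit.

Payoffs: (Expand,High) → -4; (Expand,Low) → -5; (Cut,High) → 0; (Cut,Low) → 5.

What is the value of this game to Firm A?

0

Row minima: Expand → -5, Cut → 0; maximin = 0.
Column maxima: High → 0, Low → 5; minimax = 0.
Since maximin = minimax = 0, there is a saddle point and the value is 0.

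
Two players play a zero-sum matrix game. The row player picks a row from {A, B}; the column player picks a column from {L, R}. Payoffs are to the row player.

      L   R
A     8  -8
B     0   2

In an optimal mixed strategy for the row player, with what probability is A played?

Row minima: A → -8, B → 0; maximin = 0.
Column maxima: L → 8, R → 2; minimax = 2.
0 ≠ 2, so there is no saddle point; optimal play is mixed.
Let the row player play A with probability p. Expected payoff against L: 8p + 0(1−p) = 8p; against R: (-8)p + 2(1−p) = −10p + 2.
Setting these equal: 8p = −10p + 2 ⇒ 18p = 2 ⇒ p = 1/9, and the value is (8)·(1/9) = 8/9.
For the column player: with q = P(L), equating A's and B's payoffs gives 16q − 8 = −2q + 2 ⇒ q = 5/9.

1/9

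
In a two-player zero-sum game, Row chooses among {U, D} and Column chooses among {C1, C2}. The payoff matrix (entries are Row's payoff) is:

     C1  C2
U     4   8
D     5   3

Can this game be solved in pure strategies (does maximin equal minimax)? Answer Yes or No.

No

Row minima: U → 4, D → 3; maximin = 4.
Column maxima: C1 → 5, C2 → 8; minimax = 5.
4 ≠ 5, so no pure-strategy equilibrium exists.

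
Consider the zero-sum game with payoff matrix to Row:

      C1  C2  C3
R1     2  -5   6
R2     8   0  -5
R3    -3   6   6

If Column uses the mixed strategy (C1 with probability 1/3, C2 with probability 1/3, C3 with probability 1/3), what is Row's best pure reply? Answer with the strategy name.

R3

Expected payoff of R1: (1/3)·2 + (1/3)·(-5) + (1/3)·6 = 1.
Expected payoff of R2: (1/3)·8 + (1/3)·0 + (1/3)·(-5) = 1.
Expected payoff of R3: (1/3)·(-3) + (1/3)·6 + (1/3)·6 = 3.
The largest is 3, so Row's best response is R3.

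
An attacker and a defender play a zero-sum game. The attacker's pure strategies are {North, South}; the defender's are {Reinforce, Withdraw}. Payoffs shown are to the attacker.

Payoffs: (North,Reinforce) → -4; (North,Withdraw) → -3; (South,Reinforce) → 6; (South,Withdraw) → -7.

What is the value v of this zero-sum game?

-23/7

Row minima: North → -4, South → -7; maximin = -4.
Column maxima: Reinforce → 6, Withdraw → -3; minimax = -3.
-4 ≠ -3, so there is no saddle point; optimal play is mixed.
Let the attacker play North with probability p. Expected payoff against Reinforce: (-4)p + 6(1−p) = −10p + 6; against Withdraw: (-3)p + (-7)(1−p) = 4p − 7.
Setting these equal: −10p + 6 = 4p − 7 ⇒ −14p = -13 ⇒ p = 13/14, and the value is (-10)·(13/14) + 6 = -23/7.
For the defender: with q = P(Reinforce), equating North's and South's payoffs gives −q − 3 = 13q − 7 ⇒ q = 2/7.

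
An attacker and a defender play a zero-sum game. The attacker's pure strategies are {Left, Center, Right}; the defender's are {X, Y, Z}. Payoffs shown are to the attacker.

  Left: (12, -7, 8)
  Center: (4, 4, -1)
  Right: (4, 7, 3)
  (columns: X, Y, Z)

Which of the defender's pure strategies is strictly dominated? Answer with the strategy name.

Z holds the attacker's payoff strictly below X in every row: 8 < 12, -1 < 4, 3 < 4.
So X is strictly dominated for the defender.

X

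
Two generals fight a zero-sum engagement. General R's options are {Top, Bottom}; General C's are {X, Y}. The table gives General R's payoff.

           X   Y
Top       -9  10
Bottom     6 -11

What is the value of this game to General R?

Row minima: Top → -9, Bottom → -11; maximin = -9.
Column maxima: X → 6, Y → 10; minimax = 6.
-9 ≠ 6, so there is no saddle point; optimal play is mixed.
Let General R play Top with probability p. Expected payoff against X: (-9)p + 6(1−p) = −15p + 6; against Y: 10p + (-11)(1−p) = 21p − 11.
Setting these equal: −15p + 6 = 21p − 11 ⇒ −36p = -17 ⇒ p = 17/36, and the value is (-15)·(17/36) + 6 = -13/12.
For General C: with q = P(X), equating Top's and Bottom's payoffs gives −19q + 10 = 17q − 11 ⇒ q = 7/12.

-13/12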